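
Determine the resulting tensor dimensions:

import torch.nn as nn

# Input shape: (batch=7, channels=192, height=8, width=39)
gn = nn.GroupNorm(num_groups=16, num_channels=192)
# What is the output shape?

Input shape: (7, 192, 8, 39)
Output shape: (7, 192, 8, 39)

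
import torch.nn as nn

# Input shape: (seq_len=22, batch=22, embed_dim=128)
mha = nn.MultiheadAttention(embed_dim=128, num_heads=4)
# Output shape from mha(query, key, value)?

Input shape: (22, 22, 128)
Output shape: (22, 22, 128)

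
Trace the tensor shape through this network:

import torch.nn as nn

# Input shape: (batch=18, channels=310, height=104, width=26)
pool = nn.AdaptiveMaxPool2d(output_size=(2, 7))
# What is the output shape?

Input shape: (18, 310, 104, 26)
Output shape: (18, 310, 2, 7)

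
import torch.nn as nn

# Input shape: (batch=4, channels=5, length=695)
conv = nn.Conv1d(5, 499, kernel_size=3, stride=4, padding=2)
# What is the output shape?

Input shape: (4, 5, 695)
Output shape: (4, 499, 175)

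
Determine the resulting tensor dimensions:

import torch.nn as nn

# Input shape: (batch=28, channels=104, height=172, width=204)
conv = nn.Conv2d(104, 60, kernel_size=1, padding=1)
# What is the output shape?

Input shape: (28, 104, 172, 204)
Output shape: (28, 60, 174, 206)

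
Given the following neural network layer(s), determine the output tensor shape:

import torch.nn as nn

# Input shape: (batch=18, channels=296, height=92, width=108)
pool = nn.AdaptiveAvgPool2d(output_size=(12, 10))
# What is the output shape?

Input shape: (18, 296, 92, 108)
Output shape: (18, 296, 12, 10)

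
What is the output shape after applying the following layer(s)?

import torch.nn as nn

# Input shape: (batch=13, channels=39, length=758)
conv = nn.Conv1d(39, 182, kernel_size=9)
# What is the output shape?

Input shape: (13, 39, 758)
Output shape: (13, 182, 750)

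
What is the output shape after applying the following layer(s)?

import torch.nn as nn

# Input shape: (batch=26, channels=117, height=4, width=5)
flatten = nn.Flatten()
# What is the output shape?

Input shape: (26, 117, 4, 5)
Output shape: (26, 2340)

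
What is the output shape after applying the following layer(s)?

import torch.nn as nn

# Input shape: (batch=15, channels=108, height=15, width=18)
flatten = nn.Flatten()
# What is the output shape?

Input shape: (15, 108, 15, 18)
Output shape: (15, 29160)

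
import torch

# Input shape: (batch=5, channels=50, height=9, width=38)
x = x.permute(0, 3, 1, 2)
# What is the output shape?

Input shape: (5, 50, 9, 38)
Output shape: (5, 38, 50, 9)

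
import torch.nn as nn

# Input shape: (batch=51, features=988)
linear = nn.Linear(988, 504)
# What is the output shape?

Input shape: (51, 988)
Output shape: (51, 504)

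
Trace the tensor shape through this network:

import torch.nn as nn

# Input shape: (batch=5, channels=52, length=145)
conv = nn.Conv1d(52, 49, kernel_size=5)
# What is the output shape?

Input shape: (5, 52, 145)
Output shape: (5, 49, 141)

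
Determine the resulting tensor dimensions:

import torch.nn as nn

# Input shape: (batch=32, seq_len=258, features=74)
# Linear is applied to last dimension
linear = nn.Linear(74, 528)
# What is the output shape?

Input shape: (32, 258, 74)
Output shape: (32, 258, 528)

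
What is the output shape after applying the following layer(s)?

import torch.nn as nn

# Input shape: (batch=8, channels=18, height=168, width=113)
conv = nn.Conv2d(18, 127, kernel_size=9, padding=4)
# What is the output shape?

Input shape: (8, 18, 168, 113)
Output shape: (8, 127, 168, 113)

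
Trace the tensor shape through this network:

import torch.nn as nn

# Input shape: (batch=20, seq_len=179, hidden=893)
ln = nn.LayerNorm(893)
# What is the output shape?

Input shape: (20, 179, 893)
Output shape: (20, 179, 893)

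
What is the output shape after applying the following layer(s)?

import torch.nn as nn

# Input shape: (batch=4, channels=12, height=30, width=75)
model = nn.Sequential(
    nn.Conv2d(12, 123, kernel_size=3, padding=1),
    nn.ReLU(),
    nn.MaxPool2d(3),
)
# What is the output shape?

Input shape: (4, 12, 30, 75)
  -> after Conv2d: (4, 123, 30, 75)
  -> after ReLU: (4, 123, 30, 75)
Output shape: (4, 123, 10, 25)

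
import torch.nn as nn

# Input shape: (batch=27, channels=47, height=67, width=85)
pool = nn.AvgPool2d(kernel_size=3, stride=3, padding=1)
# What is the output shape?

Input shape: (27, 47, 67, 85)
Output shape: (27, 47, 23, 29)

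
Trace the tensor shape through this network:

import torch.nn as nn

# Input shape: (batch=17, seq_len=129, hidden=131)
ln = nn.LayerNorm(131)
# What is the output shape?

Input shape: (17, 129, 131)
Output shape: (17, 129, 131)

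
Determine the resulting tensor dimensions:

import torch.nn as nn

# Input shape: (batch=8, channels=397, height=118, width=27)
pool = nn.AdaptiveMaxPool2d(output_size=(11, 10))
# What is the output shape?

Input shape: (8, 397, 118, 27)
Output shape: (8, 397, 11, 10)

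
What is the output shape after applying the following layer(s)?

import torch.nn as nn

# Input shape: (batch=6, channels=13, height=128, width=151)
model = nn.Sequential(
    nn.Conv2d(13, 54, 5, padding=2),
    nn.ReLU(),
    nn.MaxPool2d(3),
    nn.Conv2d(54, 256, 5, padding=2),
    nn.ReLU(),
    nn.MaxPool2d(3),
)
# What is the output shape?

Input shape: (6, 13, 128, 151)
  -> after first Conv2d: (6, 54, 128, 151)
  -> after first MaxPool2d: (6, 54, 42, 50)
  -> after second Conv2d: (6, 256, 42, 50)
Output shape: (6, 256, 14, 16)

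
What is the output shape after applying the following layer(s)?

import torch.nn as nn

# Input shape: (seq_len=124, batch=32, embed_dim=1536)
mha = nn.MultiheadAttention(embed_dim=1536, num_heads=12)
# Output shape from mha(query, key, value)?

Input shape: (124, 32, 1536)
Output shape: (124, 32, 1536)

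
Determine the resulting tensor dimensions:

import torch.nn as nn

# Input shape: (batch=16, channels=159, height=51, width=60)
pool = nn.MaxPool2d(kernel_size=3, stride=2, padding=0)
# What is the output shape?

Input shape: (16, 159, 51, 60)
Output shape: (16, 159, 25, 29)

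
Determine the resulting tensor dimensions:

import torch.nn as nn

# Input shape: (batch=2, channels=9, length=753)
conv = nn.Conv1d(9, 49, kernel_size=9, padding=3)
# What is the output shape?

Input shape: (2, 9, 753)
Output shape: (2, 49, 751)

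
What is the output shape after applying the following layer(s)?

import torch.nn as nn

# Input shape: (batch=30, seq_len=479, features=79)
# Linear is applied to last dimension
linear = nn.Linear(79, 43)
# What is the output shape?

Input shape: (30, 479, 79)
Output shape: (30, 479, 43)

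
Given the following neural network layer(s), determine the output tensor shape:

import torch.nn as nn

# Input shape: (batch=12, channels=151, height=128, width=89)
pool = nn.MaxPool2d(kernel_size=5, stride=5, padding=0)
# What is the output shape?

Input shape: (12, 151, 128, 89)
Output shape: (12, 151, 25, 17)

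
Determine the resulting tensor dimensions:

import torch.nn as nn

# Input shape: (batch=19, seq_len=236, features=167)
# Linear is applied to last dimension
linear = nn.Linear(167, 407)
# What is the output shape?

Input shape: (19, 236, 167)
Output shape: (19, 236, 407)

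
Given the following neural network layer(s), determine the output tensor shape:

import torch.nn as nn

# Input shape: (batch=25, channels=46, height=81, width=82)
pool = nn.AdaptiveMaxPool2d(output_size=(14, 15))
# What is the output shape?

Input shape: (25, 46, 81, 82)
Output shape: (25, 46, 14, 15)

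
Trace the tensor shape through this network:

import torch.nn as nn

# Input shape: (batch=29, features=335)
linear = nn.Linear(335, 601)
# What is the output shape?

Input shape: (29, 335)
Output shape: (29, 601)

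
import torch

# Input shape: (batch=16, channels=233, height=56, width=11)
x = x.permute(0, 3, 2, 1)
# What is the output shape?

Input shape: (16, 233, 56, 11)
Output shape: (16, 11, 56, 233)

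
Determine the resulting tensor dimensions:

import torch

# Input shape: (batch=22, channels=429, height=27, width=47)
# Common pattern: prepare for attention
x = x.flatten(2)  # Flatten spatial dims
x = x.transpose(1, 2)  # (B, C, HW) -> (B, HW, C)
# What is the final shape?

Input shape: (22, 429, 27, 47)
  -> after flatten(2): (22, 429, 1269)
Output shape: (22, 1269, 429)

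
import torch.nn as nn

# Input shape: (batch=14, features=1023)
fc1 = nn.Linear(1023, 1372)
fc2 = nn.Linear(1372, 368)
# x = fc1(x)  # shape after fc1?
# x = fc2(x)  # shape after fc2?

Input shape: (14, 1023)
  -> after fc1: (14, 1372)
Output shape: (14, 368)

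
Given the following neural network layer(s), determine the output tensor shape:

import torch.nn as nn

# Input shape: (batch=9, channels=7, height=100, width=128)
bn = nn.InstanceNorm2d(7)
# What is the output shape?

Input shape: (9, 7, 100, 128)
Output shape: (9, 7, 100, 128)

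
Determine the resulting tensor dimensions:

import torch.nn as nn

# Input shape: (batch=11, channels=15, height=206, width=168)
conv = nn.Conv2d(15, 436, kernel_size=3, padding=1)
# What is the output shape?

Input shape: (11, 15, 206, 168)
Output shape: (11, 436, 206, 168)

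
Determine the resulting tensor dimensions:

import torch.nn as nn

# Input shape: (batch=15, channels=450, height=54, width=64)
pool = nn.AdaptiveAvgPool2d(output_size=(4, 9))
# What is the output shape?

Input shape: (15, 450, 54, 64)
Output shape: (15, 450, 4, 9)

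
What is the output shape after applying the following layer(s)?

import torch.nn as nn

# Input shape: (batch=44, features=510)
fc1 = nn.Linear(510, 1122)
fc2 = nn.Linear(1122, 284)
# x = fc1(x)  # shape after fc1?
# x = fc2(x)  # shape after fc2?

Input shape: (44, 510)
  -> after fc1: (44, 1122)
Output shape: (44, 284)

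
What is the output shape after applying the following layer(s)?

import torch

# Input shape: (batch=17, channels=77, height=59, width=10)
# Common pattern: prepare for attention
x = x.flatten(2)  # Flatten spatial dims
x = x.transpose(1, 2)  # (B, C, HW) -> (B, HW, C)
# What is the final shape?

Input shape: (17, 77, 59, 10)
  -> after flatten(2): (17, 77, 590)
Output shape: (17, 590, 77)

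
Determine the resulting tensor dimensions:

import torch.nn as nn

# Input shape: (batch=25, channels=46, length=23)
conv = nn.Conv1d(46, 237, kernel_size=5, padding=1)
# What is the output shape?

Input shape: (25, 46, 23)
Output shape: (25, 237, 21)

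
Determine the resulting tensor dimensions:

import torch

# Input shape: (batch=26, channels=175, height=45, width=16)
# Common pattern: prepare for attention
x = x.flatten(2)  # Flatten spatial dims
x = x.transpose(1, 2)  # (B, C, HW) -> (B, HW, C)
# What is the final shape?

Input shape: (26, 175, 45, 16)
  -> after flatten(2): (26, 175, 720)
Output shape: (26, 720, 175)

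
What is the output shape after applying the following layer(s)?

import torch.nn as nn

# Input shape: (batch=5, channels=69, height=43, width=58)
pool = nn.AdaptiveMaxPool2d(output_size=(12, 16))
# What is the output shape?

Input shape: (5, 69, 43, 58)
Output shape: (5, 69, 12, 16)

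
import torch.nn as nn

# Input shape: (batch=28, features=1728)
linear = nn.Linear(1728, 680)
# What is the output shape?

Input shape: (28, 1728)
Output shape: (28, 680)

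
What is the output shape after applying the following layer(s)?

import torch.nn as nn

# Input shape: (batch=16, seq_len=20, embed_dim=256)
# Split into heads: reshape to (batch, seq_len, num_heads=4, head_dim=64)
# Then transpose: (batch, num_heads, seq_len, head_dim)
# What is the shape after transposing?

Input shape: (16, 20, 256)
  -> after reshape: (16, 20, 4, 64)
Output shape: (16, 4, 20, 64)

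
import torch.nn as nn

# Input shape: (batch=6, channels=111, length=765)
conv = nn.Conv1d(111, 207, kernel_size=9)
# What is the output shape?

Input shape: (6, 111, 765)
Output shape: (6, 207, 757)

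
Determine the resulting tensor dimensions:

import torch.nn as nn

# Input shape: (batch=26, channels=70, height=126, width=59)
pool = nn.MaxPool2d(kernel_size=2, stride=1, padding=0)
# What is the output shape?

Input shape: (26, 70, 126, 59)
Output shape: (26, 70, 125, 58)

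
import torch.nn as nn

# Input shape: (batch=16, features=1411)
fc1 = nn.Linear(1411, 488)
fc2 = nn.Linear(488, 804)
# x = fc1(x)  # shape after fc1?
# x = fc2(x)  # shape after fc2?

Input shape: (16, 1411)
  -> after fc1: (16, 488)
Output shape: (16, 804)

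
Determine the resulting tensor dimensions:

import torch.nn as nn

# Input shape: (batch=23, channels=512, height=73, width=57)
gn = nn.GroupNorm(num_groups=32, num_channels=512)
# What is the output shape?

Input shape: (23, 512, 73, 57)
Output shape: (23, 512, 73, 57)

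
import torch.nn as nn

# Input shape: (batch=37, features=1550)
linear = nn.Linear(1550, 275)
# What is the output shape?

Input shape: (37, 1550)
Output shape: (37, 275)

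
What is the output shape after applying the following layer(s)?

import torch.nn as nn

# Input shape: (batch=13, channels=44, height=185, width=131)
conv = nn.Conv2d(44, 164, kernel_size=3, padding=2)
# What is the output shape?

Input shape: (13, 44, 185, 131)
Output shape: (13, 164, 187, 133)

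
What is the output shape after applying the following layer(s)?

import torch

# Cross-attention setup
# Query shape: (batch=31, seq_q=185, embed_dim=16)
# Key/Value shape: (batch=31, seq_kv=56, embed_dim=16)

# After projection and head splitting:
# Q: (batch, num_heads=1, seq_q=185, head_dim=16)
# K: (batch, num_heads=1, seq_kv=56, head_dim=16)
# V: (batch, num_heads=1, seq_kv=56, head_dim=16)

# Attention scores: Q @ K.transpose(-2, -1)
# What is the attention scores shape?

Input shape: (31, 185, 16)
Output shape: (31, 1, 185, 56)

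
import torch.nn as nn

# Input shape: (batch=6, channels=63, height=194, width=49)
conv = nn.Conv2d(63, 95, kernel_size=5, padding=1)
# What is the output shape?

Input shape: (6, 63, 194, 49)
Output shape: (6, 95, 192, 47)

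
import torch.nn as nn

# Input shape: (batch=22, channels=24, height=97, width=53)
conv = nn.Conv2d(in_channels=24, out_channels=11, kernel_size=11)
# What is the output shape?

Input shape: (22, 24, 97, 53)
Output shape: (22, 11, 87, 43)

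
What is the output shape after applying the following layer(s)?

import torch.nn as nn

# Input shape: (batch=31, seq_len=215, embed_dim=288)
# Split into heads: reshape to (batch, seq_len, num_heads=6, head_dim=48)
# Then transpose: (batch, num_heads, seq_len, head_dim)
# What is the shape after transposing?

Input shape: (31, 215, 288)
  -> after reshape: (31, 215, 6, 48)
Output shape: (31, 6, 215, 48)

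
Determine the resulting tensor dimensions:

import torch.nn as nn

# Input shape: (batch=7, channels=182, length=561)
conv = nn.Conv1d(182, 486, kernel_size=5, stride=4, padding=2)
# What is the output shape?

Input shape: (7, 182, 561)
Output shape: (7, 486, 141)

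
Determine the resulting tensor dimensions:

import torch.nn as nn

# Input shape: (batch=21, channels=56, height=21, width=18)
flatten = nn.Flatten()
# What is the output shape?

Input shape: (21, 56, 21, 18)
Output shape: (21, 21168)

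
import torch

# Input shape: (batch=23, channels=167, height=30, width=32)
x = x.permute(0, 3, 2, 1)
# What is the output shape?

Input shape: (23, 167, 30, 32)
Output shape: (23, 32, 30, 167)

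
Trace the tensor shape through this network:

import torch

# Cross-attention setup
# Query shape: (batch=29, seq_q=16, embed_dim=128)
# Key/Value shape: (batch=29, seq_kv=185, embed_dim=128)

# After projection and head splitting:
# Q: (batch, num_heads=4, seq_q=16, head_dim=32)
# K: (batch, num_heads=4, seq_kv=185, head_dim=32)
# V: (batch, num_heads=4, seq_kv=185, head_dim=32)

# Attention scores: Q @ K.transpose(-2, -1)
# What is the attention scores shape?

Input shape: (29, 16, 128)
Output shape: (29, 4, 16, 185)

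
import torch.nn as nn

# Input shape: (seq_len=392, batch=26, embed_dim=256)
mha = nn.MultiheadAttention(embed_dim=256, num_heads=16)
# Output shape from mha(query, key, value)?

Input shape: (392, 26, 256)
Output shape: (392, 26, 256)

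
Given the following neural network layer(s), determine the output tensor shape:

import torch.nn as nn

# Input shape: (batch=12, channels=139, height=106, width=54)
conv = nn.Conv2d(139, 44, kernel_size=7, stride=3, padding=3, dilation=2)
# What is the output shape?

Input shape: (12, 139, 106, 54)
Output shape: (12, 44, 34, 16)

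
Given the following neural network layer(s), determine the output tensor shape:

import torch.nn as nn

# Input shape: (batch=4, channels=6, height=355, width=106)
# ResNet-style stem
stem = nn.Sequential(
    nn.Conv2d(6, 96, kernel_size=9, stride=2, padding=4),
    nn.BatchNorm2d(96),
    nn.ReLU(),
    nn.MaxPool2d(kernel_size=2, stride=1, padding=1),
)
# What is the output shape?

Input shape: (4, 6, 355, 106)
  -> after Conv2d 9x9 stride=2: (4, 96, 178, 53)
Output shape: (4, 96, 179, 54)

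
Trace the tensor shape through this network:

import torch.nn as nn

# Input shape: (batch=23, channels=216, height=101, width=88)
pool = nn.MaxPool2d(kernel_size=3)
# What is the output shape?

Input shape: (23, 216, 101, 88)
Output shape: (23, 216, 33, 29)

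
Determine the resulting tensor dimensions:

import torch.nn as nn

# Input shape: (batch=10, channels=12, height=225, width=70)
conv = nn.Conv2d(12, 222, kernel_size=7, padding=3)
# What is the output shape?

Input shape: (10, 12, 225, 70)
Output shape: (10, 222, 225, 70)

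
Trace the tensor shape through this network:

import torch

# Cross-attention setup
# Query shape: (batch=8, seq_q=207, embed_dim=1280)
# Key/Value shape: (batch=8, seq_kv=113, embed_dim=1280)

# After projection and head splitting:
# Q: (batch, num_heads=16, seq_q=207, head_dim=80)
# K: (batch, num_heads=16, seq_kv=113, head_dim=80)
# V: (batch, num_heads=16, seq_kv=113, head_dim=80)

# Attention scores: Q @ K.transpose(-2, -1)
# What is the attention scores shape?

Input shape: (8, 207, 1280)
Output shape: (8, 16, 207, 113)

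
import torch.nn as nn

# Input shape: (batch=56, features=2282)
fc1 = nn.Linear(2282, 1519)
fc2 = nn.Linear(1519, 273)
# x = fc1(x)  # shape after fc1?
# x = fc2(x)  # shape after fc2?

Input shape: (56, 2282)
  -> after fc1: (56, 1519)
Output shape: (56, 273)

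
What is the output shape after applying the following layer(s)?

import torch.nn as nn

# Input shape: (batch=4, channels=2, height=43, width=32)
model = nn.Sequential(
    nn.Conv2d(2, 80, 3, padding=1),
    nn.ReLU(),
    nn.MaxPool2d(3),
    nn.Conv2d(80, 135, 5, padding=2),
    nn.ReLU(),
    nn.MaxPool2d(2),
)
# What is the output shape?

Input shape: (4, 2, 43, 32)
  -> after first Conv2d: (4, 80, 43, 32)
  -> after first MaxPool2d: (4, 80, 14, 10)
  -> after second Conv2d: (4, 135, 14, 10)
Output shape: (4, 135, 7, 5)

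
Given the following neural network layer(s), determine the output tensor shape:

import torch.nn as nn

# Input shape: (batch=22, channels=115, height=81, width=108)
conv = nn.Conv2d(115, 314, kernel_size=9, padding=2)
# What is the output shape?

Input shape: (22, 115, 81, 108)
Output shape: (22, 314, 77, 104)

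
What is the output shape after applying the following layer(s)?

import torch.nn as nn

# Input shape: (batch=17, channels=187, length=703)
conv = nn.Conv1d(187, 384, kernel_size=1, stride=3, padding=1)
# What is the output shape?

Input shape: (17, 187, 703)
Output shape: (17, 384, 235)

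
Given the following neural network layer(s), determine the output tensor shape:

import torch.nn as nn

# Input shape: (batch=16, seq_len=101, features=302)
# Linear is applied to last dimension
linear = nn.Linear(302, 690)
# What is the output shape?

Input shape: (16, 101, 302)
Output shape: (16, 101, 690)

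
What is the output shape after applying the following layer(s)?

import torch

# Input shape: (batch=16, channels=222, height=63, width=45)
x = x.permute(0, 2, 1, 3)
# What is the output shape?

Input shape: (16, 222, 63, 45)
Output shape: (16, 63, 222, 45)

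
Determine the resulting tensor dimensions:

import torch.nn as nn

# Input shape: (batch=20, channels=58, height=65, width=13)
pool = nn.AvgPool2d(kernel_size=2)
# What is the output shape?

Input shape: (20, 58, 65, 13)
Output shape: (20, 58, 32, 6)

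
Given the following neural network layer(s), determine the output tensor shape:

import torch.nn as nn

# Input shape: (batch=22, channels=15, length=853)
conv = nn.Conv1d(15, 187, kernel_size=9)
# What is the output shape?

Input shape: (22, 15, 853)
Output shape: (22, 187, 845)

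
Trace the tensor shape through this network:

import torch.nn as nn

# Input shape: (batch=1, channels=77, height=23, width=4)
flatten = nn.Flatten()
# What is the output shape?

Input shape: (1, 77, 23, 4)
Output shape: (1, 7084)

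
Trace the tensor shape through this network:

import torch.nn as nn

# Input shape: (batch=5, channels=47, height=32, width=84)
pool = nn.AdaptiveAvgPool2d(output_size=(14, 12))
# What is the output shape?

Input shape: (5, 47, 32, 84)
Output shape: (5, 47, 14, 12)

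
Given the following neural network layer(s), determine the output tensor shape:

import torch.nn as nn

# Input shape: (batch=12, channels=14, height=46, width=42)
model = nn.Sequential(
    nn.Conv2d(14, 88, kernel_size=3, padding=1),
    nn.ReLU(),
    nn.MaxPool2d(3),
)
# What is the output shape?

Input shape: (12, 14, 46, 42)
  -> after Conv2d: (12, 88, 46, 42)
  -> after ReLU: (12, 88, 46, 42)
Output shape: (12, 88, 15, 14)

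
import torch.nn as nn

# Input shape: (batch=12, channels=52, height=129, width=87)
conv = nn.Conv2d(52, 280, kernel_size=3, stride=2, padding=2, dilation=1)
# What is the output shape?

Input shape: (12, 52, 129, 87)
Output shape: (12, 280, 66, 45)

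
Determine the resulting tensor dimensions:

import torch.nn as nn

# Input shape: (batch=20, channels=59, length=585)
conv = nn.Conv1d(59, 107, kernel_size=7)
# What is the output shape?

Input shape: (20, 59, 585)
Output shape: (20, 107, 579)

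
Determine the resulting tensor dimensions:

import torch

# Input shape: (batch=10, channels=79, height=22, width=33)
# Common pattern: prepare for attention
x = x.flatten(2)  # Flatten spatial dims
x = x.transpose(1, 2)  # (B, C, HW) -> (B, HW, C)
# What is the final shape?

Input shape: (10, 79, 22, 33)
  -> after flatten(2): (10, 79, 726)
Output shape: (10, 726, 79)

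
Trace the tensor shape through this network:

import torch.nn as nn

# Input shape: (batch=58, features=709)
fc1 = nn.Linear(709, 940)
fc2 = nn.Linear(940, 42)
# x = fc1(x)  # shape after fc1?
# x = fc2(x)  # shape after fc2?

Input shape: (58, 709)
  -> after fc1: (58, 940)
Output shape: (58, 42)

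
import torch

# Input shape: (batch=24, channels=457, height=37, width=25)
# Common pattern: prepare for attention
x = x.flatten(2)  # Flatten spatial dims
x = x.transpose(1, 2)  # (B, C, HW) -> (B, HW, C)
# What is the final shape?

Input shape: (24, 457, 37, 25)
  -> after flatten(2): (24, 457, 925)
Output shape: (24, 925, 457)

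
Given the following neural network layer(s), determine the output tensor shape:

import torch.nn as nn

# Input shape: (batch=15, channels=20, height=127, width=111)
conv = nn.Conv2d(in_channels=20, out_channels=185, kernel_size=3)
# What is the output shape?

Input shape: (15, 20, 127, 111)
Output shape: (15, 185, 125, 109)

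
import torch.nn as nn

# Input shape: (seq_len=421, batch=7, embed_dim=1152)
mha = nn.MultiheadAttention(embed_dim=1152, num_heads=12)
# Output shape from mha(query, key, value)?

Input shape: (421, 7, 1152)
Output shape: (421, 7, 1152)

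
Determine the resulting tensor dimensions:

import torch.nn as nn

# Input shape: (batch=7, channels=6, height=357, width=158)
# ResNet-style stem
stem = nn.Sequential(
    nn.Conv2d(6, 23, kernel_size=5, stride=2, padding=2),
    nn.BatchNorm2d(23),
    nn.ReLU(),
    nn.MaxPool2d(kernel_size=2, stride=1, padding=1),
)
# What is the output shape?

Input shape: (7, 6, 357, 158)
  -> after Conv2d 5x5 stride=2: (7, 23, 179, 79)
Output shape: (7, 23, 180, 80)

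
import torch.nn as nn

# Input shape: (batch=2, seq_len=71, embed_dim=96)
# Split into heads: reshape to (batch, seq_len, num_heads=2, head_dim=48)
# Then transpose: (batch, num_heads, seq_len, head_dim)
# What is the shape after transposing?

Input shape: (2, 71, 96)
  -> after reshape: (2, 71, 2, 48)
Output shape: (2, 2, 71, 48)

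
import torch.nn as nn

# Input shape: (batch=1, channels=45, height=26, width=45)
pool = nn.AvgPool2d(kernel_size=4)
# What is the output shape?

Input shape: (1, 45, 26, 45)
Output shape: (1, 45, 6, 11)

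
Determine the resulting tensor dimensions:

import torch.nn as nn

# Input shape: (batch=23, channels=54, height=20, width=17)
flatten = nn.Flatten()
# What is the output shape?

Input shape: (23, 54, 20, 17)
Output shape: (23, 18360)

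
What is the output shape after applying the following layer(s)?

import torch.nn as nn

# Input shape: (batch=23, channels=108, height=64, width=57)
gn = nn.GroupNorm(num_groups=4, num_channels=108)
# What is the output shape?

Input shape: (23, 108, 64, 57)
Output shape: (23, 108, 64, 57)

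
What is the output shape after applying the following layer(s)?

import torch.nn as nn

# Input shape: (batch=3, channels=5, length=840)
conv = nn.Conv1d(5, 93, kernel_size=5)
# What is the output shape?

Input shape: (3, 5, 840)
Output shape: (3, 93, 836)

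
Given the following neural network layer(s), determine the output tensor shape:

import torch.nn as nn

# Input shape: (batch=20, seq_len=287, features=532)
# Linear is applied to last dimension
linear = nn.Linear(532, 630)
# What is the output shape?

Input shape: (20, 287, 532)
Output shape: (20, 287, 630)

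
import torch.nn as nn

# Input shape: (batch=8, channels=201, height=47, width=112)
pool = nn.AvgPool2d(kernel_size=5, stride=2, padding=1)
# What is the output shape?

Input shape: (8, 201, 47, 112)
Output shape: (8, 201, 23, 55)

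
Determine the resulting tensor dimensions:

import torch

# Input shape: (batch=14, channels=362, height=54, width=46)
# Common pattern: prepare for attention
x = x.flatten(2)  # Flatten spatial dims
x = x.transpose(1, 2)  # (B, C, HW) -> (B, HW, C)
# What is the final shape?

Input shape: (14, 362, 54, 46)
  -> after flatten(2): (14, 362, 2484)
Output shape: (14, 2484, 362)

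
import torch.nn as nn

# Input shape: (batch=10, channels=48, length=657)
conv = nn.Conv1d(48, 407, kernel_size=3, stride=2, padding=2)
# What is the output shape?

Input shape: (10, 48, 657)
Output shape: (10, 407, 330)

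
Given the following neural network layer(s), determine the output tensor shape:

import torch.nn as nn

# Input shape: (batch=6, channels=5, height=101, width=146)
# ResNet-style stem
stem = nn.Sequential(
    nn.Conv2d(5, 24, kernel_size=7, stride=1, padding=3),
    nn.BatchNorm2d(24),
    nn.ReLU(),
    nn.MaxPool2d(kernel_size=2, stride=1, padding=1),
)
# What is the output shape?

Input shape: (6, 5, 101, 146)
  -> after Conv2d 7x7 stride=1: (6, 24, 101, 146)
Output shape: (6, 24, 102, 147)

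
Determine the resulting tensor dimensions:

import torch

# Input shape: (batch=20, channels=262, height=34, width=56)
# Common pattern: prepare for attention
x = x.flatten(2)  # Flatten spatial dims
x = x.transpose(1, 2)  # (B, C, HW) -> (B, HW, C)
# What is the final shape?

Input shape: (20, 262, 34, 56)
  -> after flatten(2): (20, 262, 1904)
Output shape: (20, 1904, 262)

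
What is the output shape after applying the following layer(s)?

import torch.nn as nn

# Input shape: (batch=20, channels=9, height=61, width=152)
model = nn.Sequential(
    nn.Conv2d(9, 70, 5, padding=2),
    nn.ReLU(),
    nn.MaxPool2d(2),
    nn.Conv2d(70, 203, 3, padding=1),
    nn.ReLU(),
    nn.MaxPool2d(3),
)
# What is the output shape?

Input shape: (20, 9, 61, 152)
  -> after first Conv2d: (20, 70, 61, 152)
  -> after first MaxPool2d: (20, 70, 30, 76)
  -> after second Conv2d: (20, 203, 30, 76)
Output shape: (20, 203, 10, 25)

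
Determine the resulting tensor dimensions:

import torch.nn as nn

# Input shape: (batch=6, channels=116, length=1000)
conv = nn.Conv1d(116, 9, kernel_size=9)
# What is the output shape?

Input shape: (6, 116, 1000)
Output shape: (6, 9, 992)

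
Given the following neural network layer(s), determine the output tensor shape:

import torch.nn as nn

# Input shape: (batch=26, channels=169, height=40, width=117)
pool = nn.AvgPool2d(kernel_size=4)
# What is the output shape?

Input shape: (26, 169, 40, 117)
Output shape: (26, 169, 10, 29)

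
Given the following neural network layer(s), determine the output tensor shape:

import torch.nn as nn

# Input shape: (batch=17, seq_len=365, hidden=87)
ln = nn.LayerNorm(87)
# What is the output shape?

Input shape: (17, 365, 87)
Output shape: (17, 365, 87)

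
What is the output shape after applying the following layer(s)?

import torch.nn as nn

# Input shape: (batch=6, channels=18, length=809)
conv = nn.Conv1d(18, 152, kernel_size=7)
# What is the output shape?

Input shape: (6, 18, 809)
Output shape: (6, 152, 803)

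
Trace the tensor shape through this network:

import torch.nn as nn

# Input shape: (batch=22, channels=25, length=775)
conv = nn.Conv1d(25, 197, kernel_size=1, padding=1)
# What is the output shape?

Input shape: (22, 25, 775)
Output shape: (22, 197, 777)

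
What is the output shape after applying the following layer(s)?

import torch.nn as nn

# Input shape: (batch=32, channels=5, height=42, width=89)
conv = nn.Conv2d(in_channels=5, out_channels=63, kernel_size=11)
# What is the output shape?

Input shape: (32, 5, 42, 89)
Output shape: (32, 63, 32, 79)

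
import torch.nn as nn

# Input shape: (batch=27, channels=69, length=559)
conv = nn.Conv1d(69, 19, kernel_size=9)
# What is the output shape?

Input shape: (27, 69, 559)
Output shape: (27, 19, 551)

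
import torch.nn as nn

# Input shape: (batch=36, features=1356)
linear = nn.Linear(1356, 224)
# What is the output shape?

Input shape: (36, 1356)
Output shape: (36, 224)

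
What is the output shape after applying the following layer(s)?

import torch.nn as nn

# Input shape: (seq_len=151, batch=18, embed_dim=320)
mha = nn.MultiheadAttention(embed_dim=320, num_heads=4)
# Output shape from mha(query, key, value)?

Input shape: (151, 18, 320)
Output shape: (151, 18, 320)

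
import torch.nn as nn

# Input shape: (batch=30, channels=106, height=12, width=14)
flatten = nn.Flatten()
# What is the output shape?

Input shape: (30, 106, 12, 14)
Output shape: (30, 17808)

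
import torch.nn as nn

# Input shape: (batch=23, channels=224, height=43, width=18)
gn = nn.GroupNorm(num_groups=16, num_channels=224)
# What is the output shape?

Input shape: (23, 224, 43, 18)
Output shape: (23, 224, 43, 18)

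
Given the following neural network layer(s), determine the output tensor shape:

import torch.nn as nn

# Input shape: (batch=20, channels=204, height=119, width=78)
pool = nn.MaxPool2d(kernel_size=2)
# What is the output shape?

Input shape: (20, 204, 119, 78)
Output shape: (20, 204, 59, 39)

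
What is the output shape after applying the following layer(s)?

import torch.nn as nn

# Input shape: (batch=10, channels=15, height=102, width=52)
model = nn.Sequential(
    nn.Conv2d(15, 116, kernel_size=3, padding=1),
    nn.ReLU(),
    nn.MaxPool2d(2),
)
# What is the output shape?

Input shape: (10, 15, 102, 52)
  -> after Conv2d: (10, 116, 102, 52)
  -> after ReLU: (10, 116, 102, 52)
Output shape: (10, 116, 51, 26)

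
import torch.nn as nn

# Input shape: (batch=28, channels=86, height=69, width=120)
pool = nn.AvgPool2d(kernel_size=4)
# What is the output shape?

Input shape: (28, 86, 69, 120)
Output shape: (28, 86, 17, 30)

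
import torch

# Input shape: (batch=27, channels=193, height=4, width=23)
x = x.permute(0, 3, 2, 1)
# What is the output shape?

Input shape: (27, 193, 4, 23)
Output shape: (27, 23, 4, 193)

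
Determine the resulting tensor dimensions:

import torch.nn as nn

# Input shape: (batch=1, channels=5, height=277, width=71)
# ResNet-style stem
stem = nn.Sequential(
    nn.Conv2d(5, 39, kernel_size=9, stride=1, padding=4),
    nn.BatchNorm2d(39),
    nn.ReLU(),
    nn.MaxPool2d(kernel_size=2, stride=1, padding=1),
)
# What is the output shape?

Input shape: (1, 5, 277, 71)
  -> after Conv2d 9x9 stride=1: (1, 39, 277, 71)
Output shape: (1, 39, 278, 72)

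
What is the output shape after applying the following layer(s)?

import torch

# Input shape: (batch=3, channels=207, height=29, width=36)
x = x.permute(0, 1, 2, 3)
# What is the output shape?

Input shape: (3, 207, 29, 36)
Output shape: (3, 207, 29, 36)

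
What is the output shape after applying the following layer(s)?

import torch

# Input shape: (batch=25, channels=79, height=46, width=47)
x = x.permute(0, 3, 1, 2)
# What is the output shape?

Input shape: (25, 79, 46, 47)
Output shape: (25, 47, 79, 46)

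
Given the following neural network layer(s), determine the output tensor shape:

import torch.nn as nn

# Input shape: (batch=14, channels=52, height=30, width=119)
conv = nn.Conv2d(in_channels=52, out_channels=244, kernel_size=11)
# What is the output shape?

Input shape: (14, 52, 30, 119)
Output shape: (14, 244, 20, 109)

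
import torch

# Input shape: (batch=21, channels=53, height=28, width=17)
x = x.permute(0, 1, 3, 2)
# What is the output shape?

Input shape: (21, 53, 28, 17)
Output shape: (21, 53, 17, 28)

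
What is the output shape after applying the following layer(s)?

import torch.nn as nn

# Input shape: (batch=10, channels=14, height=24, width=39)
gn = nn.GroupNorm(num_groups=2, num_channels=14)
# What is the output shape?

Input shape: (10, 14, 24, 39)
Output shape: (10, 14, 24, 39)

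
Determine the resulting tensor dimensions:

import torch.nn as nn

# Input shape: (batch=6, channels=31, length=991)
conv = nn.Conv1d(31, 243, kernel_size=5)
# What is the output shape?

Input shape: (6, 31, 991)
Output shape: (6, 243, 987)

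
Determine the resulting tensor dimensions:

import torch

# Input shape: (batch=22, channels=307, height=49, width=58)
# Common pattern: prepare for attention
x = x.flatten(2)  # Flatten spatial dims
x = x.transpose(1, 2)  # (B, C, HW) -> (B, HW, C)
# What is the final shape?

Input shape: (22, 307, 49, 58)
  -> after flatten(2): (22, 307, 2842)
Output shape: (22, 2842, 307)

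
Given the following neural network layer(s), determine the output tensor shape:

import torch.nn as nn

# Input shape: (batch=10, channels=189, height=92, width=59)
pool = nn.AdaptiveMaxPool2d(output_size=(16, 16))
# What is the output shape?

Input shape: (10, 189, 92, 59)
Output shape: (10, 189, 16, 16)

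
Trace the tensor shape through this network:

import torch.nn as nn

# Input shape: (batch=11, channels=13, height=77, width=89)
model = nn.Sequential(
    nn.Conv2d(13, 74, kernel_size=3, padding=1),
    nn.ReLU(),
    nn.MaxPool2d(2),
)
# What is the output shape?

Input shape: (11, 13, 77, 89)
  -> after Conv2d: (11, 74, 77, 89)
  -> after ReLU: (11, 74, 77, 89)
Output shape: (11, 74, 38, 44)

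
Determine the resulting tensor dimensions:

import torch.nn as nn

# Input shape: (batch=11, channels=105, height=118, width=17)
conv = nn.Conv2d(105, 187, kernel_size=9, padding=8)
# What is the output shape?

Input shape: (11, 105, 118, 17)
Output shape: (11, 187, 126, 25)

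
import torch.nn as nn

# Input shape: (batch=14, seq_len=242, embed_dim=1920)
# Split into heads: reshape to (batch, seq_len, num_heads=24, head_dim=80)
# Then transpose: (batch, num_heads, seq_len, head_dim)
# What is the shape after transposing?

Input shape: (14, 242, 1920)
  -> after reshape: (14, 242, 24, 80)
Output shape: (14, 24, 242, 80)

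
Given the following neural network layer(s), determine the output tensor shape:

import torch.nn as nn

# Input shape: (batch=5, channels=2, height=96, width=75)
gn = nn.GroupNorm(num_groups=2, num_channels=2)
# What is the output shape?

Input shape: (5, 2, 96, 75)
Output shape: (5, 2, 96, 75)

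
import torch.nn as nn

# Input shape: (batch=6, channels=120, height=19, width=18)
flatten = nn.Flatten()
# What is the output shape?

Input shape: (6, 120, 19, 18)
Output shape: (6, 41040)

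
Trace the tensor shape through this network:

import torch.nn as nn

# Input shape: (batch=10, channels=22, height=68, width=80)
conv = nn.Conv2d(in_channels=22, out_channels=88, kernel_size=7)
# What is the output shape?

Input shape: (10, 22, 68, 80)
Output shape: (10, 88, 62, 74)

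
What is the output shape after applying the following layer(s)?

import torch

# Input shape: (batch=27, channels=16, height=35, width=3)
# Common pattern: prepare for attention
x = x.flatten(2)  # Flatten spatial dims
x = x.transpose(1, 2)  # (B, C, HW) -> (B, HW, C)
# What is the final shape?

Input shape: (27, 16, 35, 3)
  -> after flatten(2): (27, 16, 105)
Output shape: (27, 105, 16)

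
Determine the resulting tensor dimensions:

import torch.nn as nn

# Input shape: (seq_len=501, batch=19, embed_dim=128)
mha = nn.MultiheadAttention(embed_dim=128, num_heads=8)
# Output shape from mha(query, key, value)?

Input shape: (501, 19, 128)
Output shape: (501, 19, 128)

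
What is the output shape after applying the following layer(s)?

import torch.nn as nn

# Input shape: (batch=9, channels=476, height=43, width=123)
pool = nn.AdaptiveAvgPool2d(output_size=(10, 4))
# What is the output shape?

Input shape: (9, 476, 43, 123)
Output shape: (9, 476, 10, 4)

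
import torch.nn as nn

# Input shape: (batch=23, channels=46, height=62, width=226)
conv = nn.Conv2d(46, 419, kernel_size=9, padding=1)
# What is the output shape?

Input shape: (23, 46, 62, 226)
Output shape: (23, 419, 56, 220)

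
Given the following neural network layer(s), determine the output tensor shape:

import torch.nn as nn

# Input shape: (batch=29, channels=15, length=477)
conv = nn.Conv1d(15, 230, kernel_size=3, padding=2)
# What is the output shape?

Input shape: (29, 15, 477)
Output shape: (29, 230, 479)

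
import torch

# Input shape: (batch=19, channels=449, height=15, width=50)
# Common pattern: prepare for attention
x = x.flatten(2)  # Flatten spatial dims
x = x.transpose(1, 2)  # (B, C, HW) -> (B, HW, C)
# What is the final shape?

Input shape: (19, 449, 15, 50)
  -> after flatten(2): (19, 449, 750)
Output shape: (19, 750, 449)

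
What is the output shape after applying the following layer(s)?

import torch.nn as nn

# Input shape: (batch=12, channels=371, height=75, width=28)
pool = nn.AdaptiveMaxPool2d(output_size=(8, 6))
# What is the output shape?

Input shape: (12, 371, 75, 28)
Output shape: (12, 371, 8, 6)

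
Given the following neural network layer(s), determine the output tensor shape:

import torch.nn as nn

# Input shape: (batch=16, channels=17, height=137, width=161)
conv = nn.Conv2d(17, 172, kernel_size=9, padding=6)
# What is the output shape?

Input shape: (16, 17, 137, 161)
Output shape: (16, 172, 141, 165)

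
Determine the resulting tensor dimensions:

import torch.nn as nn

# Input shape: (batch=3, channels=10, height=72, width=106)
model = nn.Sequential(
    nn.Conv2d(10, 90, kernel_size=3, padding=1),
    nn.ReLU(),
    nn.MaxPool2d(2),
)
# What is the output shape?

Input shape: (3, 10, 72, 106)
  -> after Conv2d: (3, 90, 72, 106)
  -> after ReLU: (3, 90, 72, 106)
Output shape: (3, 90, 36, 53)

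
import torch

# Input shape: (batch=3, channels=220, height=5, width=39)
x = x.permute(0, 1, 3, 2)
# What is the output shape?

Input shape: (3, 220, 5, 39)
Output shape: (3, 220, 39, 5)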